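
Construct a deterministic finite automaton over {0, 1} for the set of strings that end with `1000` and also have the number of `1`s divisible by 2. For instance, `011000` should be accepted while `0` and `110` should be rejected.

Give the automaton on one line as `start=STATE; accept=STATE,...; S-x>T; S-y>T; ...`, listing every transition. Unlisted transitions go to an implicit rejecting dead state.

Build one automaton per condition and run them in lockstep. One (5 states) tracks how much of the suffix `1000` has currently been matched; the other (2 states) tracks the count of `1`s modulo 2. Each combined state is a pair, one component from each; accept when both components accept.
10 states suffice.
        0   1  
>  q0   q0  q1 
   q1   q2  q3 
   q2   q4  q3 
   q3   q5  q1 
   q4   q6  q3 
   q5   q7  q1 
   q6   q8  q3 
   q7   q9  q1 
   q8   q8  q3 
 * q9   q0  q1 
(> = start, * = accepting)

start=q0; accept=q9; q0-0>q0; q0-1>q1; q1-0>q2; q1-1>q3; q2-0>q4; q2-1>q3; q3-0>q5; q3-1>q1; q4-0>q6; q4-1>q3; q5-0>q7; q5-1>q1; q6-0>q8; q6-1>q3; q7-0>q9; q7-1>q1; q8-0>q8; q8-1>q3; q9-0>q0; q9-1>q1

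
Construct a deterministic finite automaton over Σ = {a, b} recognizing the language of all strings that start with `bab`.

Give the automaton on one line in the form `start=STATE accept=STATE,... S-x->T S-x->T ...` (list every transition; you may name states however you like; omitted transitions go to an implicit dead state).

start=q0 accept=q3 q0-a->q4 q0-b->q1 q1-a->q2 q1-b->q4 q2-a->q4 q2-b->q3 q3-a->q3 q3-b->q3 q4-a->q4 q4-b->q4

Walk along `bab` while the input agrees: from q0 take `b` to q1, and so on. Any deviation drops to the rejecting sink q4. Once q3 is reached the prefix is confirmed and every continuation is accepted.
A 5-state machine:
        a   b  
>  q0   q4  q1 
   q1   q2  q4 
   q2   q4  q3 
 * q3   q3  q3 
   q4   q4  q4 
(> = start, * = accepting)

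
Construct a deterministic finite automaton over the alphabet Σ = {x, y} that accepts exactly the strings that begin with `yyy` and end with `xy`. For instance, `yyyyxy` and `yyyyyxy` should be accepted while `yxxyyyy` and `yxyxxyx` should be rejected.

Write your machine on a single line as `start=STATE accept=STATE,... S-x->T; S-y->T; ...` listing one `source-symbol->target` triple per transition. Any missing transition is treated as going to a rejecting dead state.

Handle the two conditions separately and then intersect. One (5 states) tracks whether the input so far still matches the prefix `yyy`; the other (3 states) tracks how much of the suffix `xy` has currently been matched. Each combined state is a pair, one component from each; accept when both components accept. Minimizing collapses redundant product states.
        x   y  
>  q0   q1  q2 
   q1   q1  q1 
   q2   q1  q3 
   q3   q1  q4 
   q4   q5  q4 
   q5   q5  q6 
 * q6   q5  q4 
(> = start, * = accepting)

start=q0; accept=q6; q0-x->q1; q0-y->q2; q1-x->q1; q1-y->q1; q2-x->q1; q2-y->q3; q3-x->q1; q3-y->q4; q4-x->q5; q4-y->q4; q5-x->q5; q5-y->q6; q6-x->q5; q6-y->q4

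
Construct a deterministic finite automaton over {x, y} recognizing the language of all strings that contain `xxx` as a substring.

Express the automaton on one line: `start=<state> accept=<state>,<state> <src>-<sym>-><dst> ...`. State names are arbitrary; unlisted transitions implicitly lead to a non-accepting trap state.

Track how much of `xxx` has been matched so far: state S0 is no progress, S3 is the absorbing accept state reached once `xxx` has occurred. Intermediate states record partial matches; on a mismatch, fall back to the longest reusable overlap.
A 4-state machine:
        x   y  
>  S0   S1  S0 
   S1   S2  S0 
   S2   S3  S0 
 * S3   S3  S3 
(> = start, * = accepting)

start=S0 accept=S3 S0-x->S1 S0-y->S0 S1-x->S2 S1-y->S0 S2-x->S3 S2-y->S0 S3-x->S3 S3-y->S3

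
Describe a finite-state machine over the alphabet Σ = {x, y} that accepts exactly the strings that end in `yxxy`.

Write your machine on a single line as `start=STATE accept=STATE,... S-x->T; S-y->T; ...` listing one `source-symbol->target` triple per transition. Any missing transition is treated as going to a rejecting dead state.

start=s0; accept=s4; s0-x->s0; s0-y->s1; s1-x->s2; s1-y->s1; s2-x->s3; s2-y->s1; s3-x->s0; s3-y->s4; s4-x->s2; s4-y->s1

Let each state record the length of the longest suffix of the input read so far that is also a prefix of `yxxy`. s1 means the last symbol is `y`; s2 means the last 2 symbols are `yx`; s3 means the last 3 symbols are `yxx`; s4 means the last 4 symbols are `yxxy`. Accept only at s4, where the string currently ends in `yxxy`.
5 states suffice.
        x   y  
>  s0   s0  s1 
   s1   s2  s1 
   s2   s3  s1 
   s3   s0  s4 
 * s4   s2  s1 
(> = start, * = accepting)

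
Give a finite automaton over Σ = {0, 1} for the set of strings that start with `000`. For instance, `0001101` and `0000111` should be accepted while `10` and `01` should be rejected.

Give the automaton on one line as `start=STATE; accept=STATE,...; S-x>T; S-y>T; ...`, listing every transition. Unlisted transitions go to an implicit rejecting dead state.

start=A; accept=D; A-0>B; A-1>E; B-0>C; B-1>E; C-0>D; C-1>E; D-0>D; D-1>D; E-0>E; E-1>E

Check the first 3 symbols one by one: A through C record how many have matched `000` so far; any wrong symbol goes to the dead state E. After all 3 match we enter the accepting sink D.
5 states suffice.
       0  1 
>  A   B  E 
   B   C  E 
   C   D  E 
 * D   D  D 
   E   E  E 
(> = start, * = accepting)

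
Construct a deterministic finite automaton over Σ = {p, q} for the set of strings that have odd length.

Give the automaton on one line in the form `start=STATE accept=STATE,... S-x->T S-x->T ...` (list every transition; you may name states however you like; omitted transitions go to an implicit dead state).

start=S0 accept=S1 S0-p->S1 S0-q->S1 S1-p->S0 S1-q->S0

Count input length modulo 2: every symbol advances one step around the cycle S0 → S1 → S0. Accept at S1.
With 2 states:
        p   q  
>  S0   S1  S1 
 * S1   S0  S0 
(> = start, * = accepting)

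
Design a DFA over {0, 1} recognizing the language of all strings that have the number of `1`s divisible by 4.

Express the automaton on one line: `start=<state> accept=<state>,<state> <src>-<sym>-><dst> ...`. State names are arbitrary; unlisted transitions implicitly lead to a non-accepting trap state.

start=S0 accept=S0 S0-0->S0 S0-1->S1 S1-0->S1 S1-1->S2 S2-0->S2 S2-1->S3 S3-0->S3 S3-1->S0

The only thing that matters is how many `1`s have appeared, reduced mod 4. Use one state per residue: S0 for 0, …, S3 for 3. Reading `1` moves to the next residue; anything else stays put. S0 is accepting.
        0   1  
>* S0   S0  S1 
   S1   S1  S2 
   S2   S2  S3 
   S3   S3  S0 
(> = start, * = accepting)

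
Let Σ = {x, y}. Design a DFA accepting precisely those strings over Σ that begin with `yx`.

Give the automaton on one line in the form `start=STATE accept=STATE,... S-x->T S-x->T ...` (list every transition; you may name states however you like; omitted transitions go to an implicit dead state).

start=q0 accept=q2 q0-x->q3 q0-y->q1 q1-x->q2 q1-y->q3 q2-x->q2 q2-y->q2 q3-x->q3 q3-y->q3

Check the first 2 symbols one by one: q0 through q1 record how many have matched `yx` so far; any wrong symbol goes to the dead state q3. After all 2 match we enter the accepting sink q2.
        x   y  
>  q0   q3  q1 
   q1   q2  q3 
 * q2   q2  q2 
   q3   q3  q3 
(> = start, * = accepting)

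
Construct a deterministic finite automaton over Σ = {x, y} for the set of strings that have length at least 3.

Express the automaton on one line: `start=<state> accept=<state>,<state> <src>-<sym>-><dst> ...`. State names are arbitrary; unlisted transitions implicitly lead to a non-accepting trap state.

Count input length up to 4: every symbol moves from q0 toward q4, which means 'more than 3' and absorbs. Accept from {q3, q4}.
        x   y  
>  q0   q1  q1 
   q1   q2  q2 
   q2   q3  q3 
 * q3   q4  q4 
 * q4   q4  q4 
(> = start, * = accepting)

start=q0 accept=q3,q4 q0-x->q1 q0-y->q1 q1-x->q2 q1-y->q2 q2-x->q3 q2-y->q3 q3-x->q4 q3-y->q4 q4-x->q4 q4-y->q4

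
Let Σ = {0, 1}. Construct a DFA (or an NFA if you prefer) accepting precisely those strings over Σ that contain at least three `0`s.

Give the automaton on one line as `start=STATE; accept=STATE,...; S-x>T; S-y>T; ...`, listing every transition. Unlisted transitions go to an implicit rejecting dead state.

Only the number of `0`s matters, and only up to 4. Make a chain q0 → q1 → q2 → q3 → q4 advanced by each `0` (with q4 absorbing); every other symbol self-loops. The accepting set is {q3, q4}.
        0   1  
>  q0   q1  q0 
   q1   q2  q1 
   q2   q3  q2 
 * q3   q4  q3 
 * q4   q4  q4 
(> = start, * = accepting)

start=q0; accept=q3,q4; q0-0>q1; q0-1>q0; q1-0>q2; q1-1>q1; q2-0>q3; q2-1>q2; q3-0>q4; q3-1>q3; q4-0>q4; q4-1>q4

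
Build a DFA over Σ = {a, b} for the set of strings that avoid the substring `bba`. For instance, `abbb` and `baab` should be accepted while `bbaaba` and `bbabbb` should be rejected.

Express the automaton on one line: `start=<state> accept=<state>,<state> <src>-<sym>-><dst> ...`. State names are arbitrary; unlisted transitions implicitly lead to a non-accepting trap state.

This is the complement of 'contains `bba`'. Use the same substring-matching states — S0 through S3 holding how much of `bba` has just been matched — but flip the accepting set: everything except the trap S3 accepts.
        a   b  
>* S0   S0  S1 
 * S1   S0  S2 
 * S2   S3  S2 
   S3   S3  S3 
(> = start, * = accepting)

start=S0 accept=S0,S1,S2 S0-a->S0 S0-b->S1 S1-a->S0 S1-b->S2 S2-a->S3 S2-b->S2 S3-a->S3 S3-b->S3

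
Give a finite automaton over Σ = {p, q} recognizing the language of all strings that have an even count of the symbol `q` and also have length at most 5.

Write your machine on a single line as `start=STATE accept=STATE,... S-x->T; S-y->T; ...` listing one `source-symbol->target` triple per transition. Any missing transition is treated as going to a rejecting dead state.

Run two small machines in parallel and take their product. One (2 states) tracks the count of `q`s modulo 2; the other (7 states) tracks the input length, saturating at 6. Each combined state is a pair, one component from each; accept when both components accept. Minimizing collapses redundant product states.
11 states suffice.
          p    q  
>* S0     S1   S2 
 * S1     S3   S4 
   S2     S4   S3 
 * S3     S5   S6 
   S4     S6   S5 
 * S5     S7   S8 
   S6     S8   S7 
 * S7     S9  S10 
   S8    S10   S9 
 * S9    S10  S10 
   S10   S10  S10 
(> = start, * = accepting)

start=S0; accept=S0,S1,S3,S5,S7,S9; S0-p->S1; S0-q->S2; S1-p->S3; S1-q->S4; S2-p->S4; S2-q->S3; S3-p->S5; S3-q->S6; S4-p->S6; S4-q->S5; S5-p->S7; S5-q->S8; S6-p->S8; S6-q->S7; S7-p->S9; S7-q->S10; S8-p->S10; S8-q->S9; S9-p->S10; S9-q->S10; S10-p->S10; S10-q->S10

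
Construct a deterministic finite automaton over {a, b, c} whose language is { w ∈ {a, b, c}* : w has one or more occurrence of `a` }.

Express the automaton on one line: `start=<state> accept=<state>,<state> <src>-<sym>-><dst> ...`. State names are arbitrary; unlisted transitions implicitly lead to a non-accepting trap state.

Count `a`s, saturating at 2: state s0 means no `a` yet, s1 means one `a` seen, s2 means more than one. Each `a` increments (capped at s2); other symbols loop. Accept from {s1, s2}.
3 states suffice.
        a   b   c  
>  s0   s1  s0  s0 
 * s1   s2  s1  s1 
 * s2   s2  s2  s2 
(> = start, * = accepting)

start=s0 accept=s1,s2 s0-a->s1 s0-b->s0 s0-c->s0 s1-a->s2 s1-b->s1 s1-c->s1 s2-a->s2 s2-b->s2 s2-c->s2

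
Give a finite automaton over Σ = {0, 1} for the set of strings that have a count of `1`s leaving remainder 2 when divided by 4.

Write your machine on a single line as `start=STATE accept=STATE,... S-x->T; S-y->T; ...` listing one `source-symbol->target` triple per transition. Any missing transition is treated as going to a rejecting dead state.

The only thing that matters is how many `1`s have appeared, reduced mod 4. Use one state per residue: S0 for 0, …, S3 for 3. Reading `1` moves to the next residue; anything else stays put. S2 is accepting.
4 states suffice.
        0   1  
>  S0   S0  S1 
   S1   S1  S2 
 * S2   S2  S3 
   S3   S3  S0 
(> = start, * = accepting)

start=S0; accept=S2; S0-0->S0; S0-1->S1; S1-0->S1; S1-1->S2; S2-0->S2; S2-1->S3; S3-0->S3; S3-1->S0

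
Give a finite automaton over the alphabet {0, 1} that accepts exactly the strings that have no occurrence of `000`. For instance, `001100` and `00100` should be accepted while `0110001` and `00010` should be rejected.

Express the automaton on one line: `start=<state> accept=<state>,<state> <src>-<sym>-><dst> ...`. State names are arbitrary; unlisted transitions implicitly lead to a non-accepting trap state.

This is the complement of 'contains `000`'. Use the same substring-matching states — A through D holding how much of `000` has just been matched — but flip the accepting set: everything except the trap D accepts.
With 4 states:
       0  1 
>* A   B  A 
 * B   C  A 
 * C   D  A 
   D   D  D 
(> = start, * = accepting)

start=A accept=A,B,C A-0->B A-1->A B-0->C B-1->A C-0->D C-1->A D-0->D D-1->D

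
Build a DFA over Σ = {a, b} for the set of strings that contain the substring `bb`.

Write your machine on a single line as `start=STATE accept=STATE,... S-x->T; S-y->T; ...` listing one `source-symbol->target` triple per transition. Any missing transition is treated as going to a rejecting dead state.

start=S0; accept=S2; S0-a->S0; S0-b->S1; S1-a->S0; S1-b->S2; S2-a->S2; S2-b->S2

Track how much of `bb` has been matched so far: state S0 is no progress, S2 is the absorbing accept state reached once `bb` has occurred. Intermediate states record partial matches; on a mismatch, fall back to the longest reusable overlap.
        a   b  
>  S0   S0  S1 
   S1   S0  S2 
 * S2   S2  S2 
(> = start, * = accepting)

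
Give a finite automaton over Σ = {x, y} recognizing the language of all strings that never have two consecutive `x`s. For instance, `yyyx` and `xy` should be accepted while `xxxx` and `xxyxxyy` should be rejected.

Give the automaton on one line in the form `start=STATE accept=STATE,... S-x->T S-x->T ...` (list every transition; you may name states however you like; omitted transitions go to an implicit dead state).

start=A accept=A,B A-x->B A-y->A B-x->C B-y->A C-x->C C-y->C

Track partial matches of the forbidden pattern `xx`. State C is a dead state reached once `xx` has occurred; every other state accepts. A means no part of `xx` is currently matched.
A 3-state machine:
       x  y 
>* A   B  A 
 * B   C  A 
   C   C  C 
(> = start, * = accepting)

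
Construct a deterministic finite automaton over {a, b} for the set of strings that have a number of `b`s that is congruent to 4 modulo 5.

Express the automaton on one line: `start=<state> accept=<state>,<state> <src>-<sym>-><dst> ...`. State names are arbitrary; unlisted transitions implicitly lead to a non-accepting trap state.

Keep the running count of `b`s modulo 5: each `b` advances along the cycle q0 → q1 → q2 → q3 → q4 → q0 while other symbols loop. Accept at q4.
5 states suffice.
        a   b  
>  q0   q0  q1 
   q1   q1  q2 
   q2   q2  q3 
   q3   q3  q4 
 * q4   q4  q0 
(> = start, * = accepting)

start=q0 accept=q4 q0-a->q0 q0-b->q1 q1-a->q1 q1-b->q2 q2-a->q2 q2-b->q3 q3-a->q3 q3-b->q4 q4-a->q4 q4-b->q0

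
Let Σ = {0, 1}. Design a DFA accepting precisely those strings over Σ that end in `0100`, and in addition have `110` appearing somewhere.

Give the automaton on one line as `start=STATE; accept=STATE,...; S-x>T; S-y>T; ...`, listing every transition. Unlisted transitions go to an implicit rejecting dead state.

Build one automaton per condition and run them in lockstep. One (5 states) tracks how much of the suffix `0100` has currently been matched; the other (4 states) tracks whether and how much of `110` has been seen. Each combined state is a pair, one component from each; accept when both components accept. After merging equivalent states the machine shrinks.
7 states suffice.
        0   1  
>  S0   S0  S1 
   S1   S0  S2 
   S2   S3  S2 
   S3   S3  S4 
   S4   S5  S2 
   S5   S6  S4 
 * S6   S3  S4 
(> = start, * = accepting)

start=S0; accept=S6; S0-0>S0; S0-1>S1; S1-0>S0; S1-1>S2; S2-0>S3; S2-1>S2; S3-0>S3; S3-1>S4; S4-0>S5; S4-1>S2; S5-0>S6; S5-1>S4; S6-0>S3; S6-1>S4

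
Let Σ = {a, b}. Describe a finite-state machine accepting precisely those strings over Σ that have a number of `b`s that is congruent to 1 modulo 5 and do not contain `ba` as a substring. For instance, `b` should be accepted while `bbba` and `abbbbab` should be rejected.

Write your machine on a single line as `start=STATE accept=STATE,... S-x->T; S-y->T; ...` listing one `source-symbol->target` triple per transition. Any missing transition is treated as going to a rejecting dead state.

start=q0; accept=q1; q0-a->q0; q0-b->q1; q1-a->q2; q1-b->q3; q2-a->q2; q2-b->q2; q3-a->q2; q3-b->q4; q4-a->q2; q4-b->q5; q5-a->q2; q5-b->q6; q6-a->q2; q6-b->q1

Build one automaton per condition and run them in lockstep. One (5 states) tracks the count of `b`s modulo 5; the other (3 states) tracks partial matches of the forbidden pattern `ba`. Each combined state is a pair, one component from each; accept when both components accept. After merging equivalent states the machine shrinks.
7 states suffice.
        a   b  
>  q0   q0  q1 
 * q1   q2  q3 
   q2   q2  q2 
   q3   q2  q4 
   q4   q2  q5 
   q5   q2  q6 
   q6   q2  q1 
(> = start, * = accepting)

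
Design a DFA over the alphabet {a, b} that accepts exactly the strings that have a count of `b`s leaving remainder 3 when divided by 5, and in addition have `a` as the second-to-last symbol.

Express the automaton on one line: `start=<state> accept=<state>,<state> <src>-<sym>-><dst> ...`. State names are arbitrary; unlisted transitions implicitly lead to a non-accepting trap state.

start=q0 accept=q12,q15 q0-a->q1 q0-b->q2 q1-a->q3 q1-b->q4 q2-a->q5 q2-b->q6 q3-a->q3 q3-b->q4 q4-a->q5 q4-b->q6 q5-a->q7 q5-b->q8 q6-a->q9 q6-b->q10 q7-a->q7 q7-b->q8 q8-a->q9 q8-b->q10 q9-a->q11 q9-b->q12 q10-a->q13 q10-b->q14 q11-a->q11 q11-b->q12 q12-a->q13 q12-b->q14 q13-a->q15 q13-b->q16 q14-a->q17 q14-b->q18 q15-a->q15 q15-b->q16 q16-a->q17 q16-b->q18 q17-a->q19 q17-b->q20 q18-a->q21 q18-b->q22 q19-a->q19 q19-b->q20 q20-a->q21 q20-b->q22 q21-a->q3 q21-b->q4 q22-a->q5 q22-b->q6

Run two small machines in parallel and take their product. The first has 5 states tracking the count of `b`s modulo 5; the second has 7 states tracking the last 2 symbols read. A product state is a pair (one from each), accepting exactly when both do.
A 23-state machine:
          a    b  
>  q0     q1   q2 
   q1     q3   q4 
   q2     q5   q6 
   q3     q3   q4 
   q4     q5   q6 
   q5     q7   q8 
   q6     q9  q10 
   q7     q7   q8 
   q8     q9  q10 
   q9    q11  q12 
   q10   q13  q14 
   q11   q11  q12 
 * q12   q13  q14 
   q13   q15  q16 
   q14   q17  q18 
 * q15   q15  q16 
   q16   q17  q18 
   q17   q19  q20 
   q18   q21  q22 
   q19   q19  q20 
   q20   q21  q22 
   q21    q3   q4 
   q22    q5   q6 
(> = start, * = accepting)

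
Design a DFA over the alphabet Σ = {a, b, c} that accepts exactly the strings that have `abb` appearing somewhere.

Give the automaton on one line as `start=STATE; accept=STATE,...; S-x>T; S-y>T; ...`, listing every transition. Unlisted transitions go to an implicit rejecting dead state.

States q0..q2 record the length of the longest prefix of `abb` that matches the current input suffix. Reaching q3 means `abb` has been seen, and we stay there forever. Accept from q3.
A 4-state machine:
        a   b   c  
>  q0   q1  q0  q0 
   q1   q1  q2  q0 
   q2   q1  q3  q0 
 * q3   q3  q3  q3 
(> = start, * = accepting)

start=q0; accept=q3; q0-a>q1; q0-b>q0; q0-c>q0; q1-a>q1; q1-b>q2; q1-c>q0; q2-a>q1; q2-b>q3; q2-c>q0; q3-a>q3; q3-b>q3; q3-c>q3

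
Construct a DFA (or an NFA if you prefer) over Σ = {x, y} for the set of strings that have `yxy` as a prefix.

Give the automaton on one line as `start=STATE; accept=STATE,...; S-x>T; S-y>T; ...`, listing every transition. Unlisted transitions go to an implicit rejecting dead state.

start=S0; accept=S3; S0-x>S4; S0-y>S1; S1-x>S2; S1-y>S4; S2-x>S4; S2-y>S3; S3-x>S3; S3-y>S3; S4-x>S4; S4-y>S4

Walk along `yxy` while the input agrees: from S0 take `y` to S1, and so on. Any deviation drops to the rejecting sink S4. Once S3 is reached the prefix is confirmed and every continuation is accepted.
With 5 states:
        x   y  
>  S0   S4  S1 
   S1   S2  S4 
   S2   S4  S3 
 * S3   S3  S3 
   S4   S4  S4 
(> = start, * = accepting)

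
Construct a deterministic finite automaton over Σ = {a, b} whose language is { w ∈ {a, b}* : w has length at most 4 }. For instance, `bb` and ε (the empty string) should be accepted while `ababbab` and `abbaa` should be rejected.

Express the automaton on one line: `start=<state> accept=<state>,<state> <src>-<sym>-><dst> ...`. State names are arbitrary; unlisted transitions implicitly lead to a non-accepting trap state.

We only need to distinguish lengths 0, 1, …, 4, and '>4'. Chain S0 → S1 → S2 → S3 → S4 → S5 on every symbol, with S5 looping. Accepting states: {S0, S1, S2, S3, S4}.
A 6-state machine:
        a   b  
>* S0   S1  S1 
 * S1   S2  S2 
 * S2   S3  S3 
 * S3   S4  S4 
 * S4   S5  S5 
   S5   S5  S5 
(> = start, * = accepting)

start=S0 accept=S0,S1,S2,S3,S4 S0-a->S1 S0-b->S1 S1-a->S2 S1-b->S2 S2-a->S3 S2-b->S3 S3-a->S4 S3-b->S4 S4-a->S5 S4-b->S5 S5-a->S5 S5-b->S5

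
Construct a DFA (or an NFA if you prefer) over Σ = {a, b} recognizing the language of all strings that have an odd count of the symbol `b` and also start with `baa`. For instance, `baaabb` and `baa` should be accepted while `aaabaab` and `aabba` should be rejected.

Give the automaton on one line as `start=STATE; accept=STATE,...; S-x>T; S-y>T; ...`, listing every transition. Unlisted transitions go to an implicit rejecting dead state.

Run two small machines in parallel and take their product. The first has 2 states tracking the count of `b`s modulo 2; the second has 5 states tracking whether the input so far still matches the prefix `baa`. A product state is a pair (one from each), accepting exactly when both do. Minimizing collapses redundant product states.
A 6-state machine:
        a   b  
>  s0   s1  s2 
   s1   s1  s1 
   s2   s3  s1 
   s3   s4  s1 
 * s4   s4  s5 
   s5   s5  s4 
(> = start, * = accepting)

start=s0; accept=s4; s0-a>s1; s0-b>s2; s1-a>s1; s1-b>s1; s2-a>s3; s2-b>s1; s3-a>s4; s3-b>s1; s4-a>s4; s4-b>s5; s5-a>s5; s5-b>s4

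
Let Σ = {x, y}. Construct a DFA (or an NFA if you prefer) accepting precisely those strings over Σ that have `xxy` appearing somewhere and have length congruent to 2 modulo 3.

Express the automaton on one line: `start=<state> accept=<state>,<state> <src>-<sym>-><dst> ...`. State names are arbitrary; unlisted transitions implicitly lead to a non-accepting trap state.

start=s0 accept=s11 s0-x->s1 s0-y->s2 s1-x->s3 s1-y->s4 s2-x->s5 s2-y->s4 s3-x->s6 s3-y->s7 s4-x->s8 s4-y->s0 s5-x->s6 s5-y->s0 s6-x->s9 s6-y->s10 s7-x->s10 s7-y->s10 s8-x->s9 s8-y->s2 s9-x->s3 s9-y->s11 s10-x->s11 s10-y->s11 s11-x->s7 s11-y->s7

Build one automaton per condition and run them in lockstep. One (4 states) tracks whether and how much of `xxy` has been seen; the other (3 states) tracks the input length modulo 3. Each combined state is a pair, one component from each; accept when both components accept.
12 states suffice.
          x    y  
>  s0     s1   s2 
   s1     s3   s4 
   s2     s5   s4 
   s3     s6   s7 
   s4     s8   s0 
   s5     s6   s0 
   s6     s9  s10 
   s7    s10  s10 
   s8     s9   s2 
   s9     s3  s11 
   s10   s11  s11 
 * s11    s7   s7 
(> = start, * = accepting)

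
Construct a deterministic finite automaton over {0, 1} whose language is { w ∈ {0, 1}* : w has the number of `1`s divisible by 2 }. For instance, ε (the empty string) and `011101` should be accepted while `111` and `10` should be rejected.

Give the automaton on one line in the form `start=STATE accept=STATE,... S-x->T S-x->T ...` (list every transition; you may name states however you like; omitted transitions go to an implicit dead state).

The only thing that matters is how many `1`s have appeared, reduced mod 2. Use one state per residue: q0 for 0, …, q1 for 1. Reading `1` moves to the next residue; anything else stays put. q0 is accepting.
A 2-state machine:
        0   1  
>* q0   q0  q1 
   q1   q1  q0 
(> = start, * = accepting)

start=q0 accept=q0 q0-0->q0 q0-1->q1 q1-0->q1 q1-1->q0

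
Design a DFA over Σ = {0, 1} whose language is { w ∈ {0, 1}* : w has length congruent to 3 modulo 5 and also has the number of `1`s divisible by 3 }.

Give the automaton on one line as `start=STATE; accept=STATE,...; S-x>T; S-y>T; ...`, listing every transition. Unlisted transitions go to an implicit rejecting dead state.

Handle the two conditions separately and then intersect. The first has 5 states tracking the input length modulo 5; the second has 3 states tracking the count of `1`s modulo 3. A product state is a pair (one from each), accepting exactly when both do.
15 states suffice.
          0    1  
>  S0     S1   S2 
   S1     S3   S4 
   S2     S4   S5 
   S3     S6   S7 
   S4     S7   S8 
   S5     S8   S6 
 * S6     S9  S10 
   S7    S10  S11 
   S8    S11   S9 
   S9     S0  S12 
   S10   S12  S13 
   S11   S13   S0 
   S12    S2  S14 
   S13   S14   S1 
   S14    S5   S3 
(> = start, * = accepting)

start=S0; accept=S6; S0-0>S1; S0-1>S2; S1-0>S3; S1-1>S4; S2-0>S4; S2-1>S5; S3-0>S6; S3-1>S7; S4-0>S7; S4-1>S8; S5-0>S8; S5-1>S6; S6-0>S9; S6-1>S10; S7-0>S10; S7-1>S11; S8-0>S11; S8-1>S9; S9-0>S0; S9-1>S12; S10-0>S12; S10-1>S13; S11-0>S13; S11-1>S0; S12-0>S2; S12-1>S14; S13-0>S14; S13-1>S1; S14-0>S5; S14-1>S3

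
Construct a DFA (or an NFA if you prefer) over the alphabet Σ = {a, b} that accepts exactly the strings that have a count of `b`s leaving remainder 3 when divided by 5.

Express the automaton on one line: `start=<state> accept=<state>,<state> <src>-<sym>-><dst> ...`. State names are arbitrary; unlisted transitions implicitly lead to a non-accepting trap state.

start=s0 accept=s3 s0-a->s0 s0-b->s1 s1-a->s1 s1-b->s2 s2-a->s2 s2-b->s3 s3-a->s3 s3-b->s4 s4-a->s4 s4-b->s0

The only thing that matters is how many `b`s have appeared, reduced mod 5. Use one state per residue: s0 for 0, …, s4 for 4. Reading `b` moves to the next residue; anything else stays put. s3 is accepting.
        a   b  
>  s0   s0  s1 
   s1   s1  s2 
   s2   s2  s3 
 * s3   s3  s4 
   s4   s4  s0 
(> = start, * = accepting)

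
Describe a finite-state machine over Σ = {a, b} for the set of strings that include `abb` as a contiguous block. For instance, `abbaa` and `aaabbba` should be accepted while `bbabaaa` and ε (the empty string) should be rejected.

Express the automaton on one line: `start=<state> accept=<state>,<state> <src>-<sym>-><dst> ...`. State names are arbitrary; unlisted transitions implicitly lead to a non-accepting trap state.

Track how much of `abb` has been matched so far: state q0 is no progress, q3 is the absorbing accept state reached once `abb` has occurred. Intermediate states record partial matches; on a mismatch, fall back to the longest reusable overlap.
With 4 states:
        a   b  
>  q0   q1  q0 
   q1   q1  q2 
   q2   q1  q3 
 * q3   q3  q3 
(> = start, * = accepting)

start=q0 accept=q3 q0-a->q1 q0-b->q0 q1-a->q1 q1-b->q2 q2-a->q1 q2-b->q3 q3-a->q3 q3-b->q3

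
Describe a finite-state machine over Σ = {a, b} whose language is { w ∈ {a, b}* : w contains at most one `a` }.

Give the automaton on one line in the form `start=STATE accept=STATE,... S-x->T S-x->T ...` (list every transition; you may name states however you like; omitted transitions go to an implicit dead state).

Count `a`s, saturating at 2: state q0 means no `a` yet, q1 means one `a` seen, q2 means more than one. Each `a` increments (capped at q2); other symbols loop. Accept from {q0, q1}.
        a   b  
>* q0   q1  q0 
 * q1   q2  q1 
   q2   q2  q2 
(> = start, * = accepting)

start=q0 accept=q0,q1 q0-a->q1 q0-b->q0 q1-a->q2 q1-b->q1 q2-a->q2 q2-b->q2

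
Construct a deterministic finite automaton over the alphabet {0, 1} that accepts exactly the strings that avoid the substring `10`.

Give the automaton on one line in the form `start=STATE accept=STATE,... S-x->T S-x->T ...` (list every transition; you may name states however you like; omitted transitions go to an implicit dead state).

Track partial matches of the forbidden pattern `10`. State S2 is a dead state reached once `10` has occurred; every other state accepts. S0 means no part of `10` is currently matched.
        0   1  
>* S0   S0  S1 
 * S1   S2  S1 
   S2   S2  S2 
(> = start, * = accepting)

start=S0 accept=S0,S1 S0-0->S0 S0-1->S1 S1-0->S2 S1-1->S1 S2-0->S2 S2-1->S2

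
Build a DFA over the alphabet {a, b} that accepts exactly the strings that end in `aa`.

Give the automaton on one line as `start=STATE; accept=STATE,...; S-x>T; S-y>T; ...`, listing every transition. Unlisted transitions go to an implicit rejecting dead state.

Remember how much of `aa` the current input suffix matches. State s0 means no match yet; s1 means the last symbol is `a`; s2 means the last 2 symbols are `aa`. Only s2 accepts. On a mismatch, fall back to the longest proper suffix that is still a prefix of `aa`.
3 states suffice.
        a   b  
>  s0   s1  s0 
   s1   s2  s0 
 * s2   s2  s0 
(> = start, * = accepting)

start=s0; accept=s2; s0-a>s1; s0-b>s0; s1-a>s2; s1-b>s0; s2-a>s2; s2-b>s0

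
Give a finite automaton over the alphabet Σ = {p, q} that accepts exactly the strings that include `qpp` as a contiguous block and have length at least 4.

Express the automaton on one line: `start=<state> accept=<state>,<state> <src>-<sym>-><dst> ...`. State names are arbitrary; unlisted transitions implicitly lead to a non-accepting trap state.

start=S0 accept=S7 S0-p->S1 S0-q->S2 S1-p->S1 S1-q->S3 S2-p->S4 S2-q->S3 S3-p->S5 S3-q->S3 S4-p->S6 S4-q->S3 S5-p->S7 S5-q->S3 S6-p->S7 S6-q->S7 S7-p->S7 S7-q->S7

Build one automaton per condition and run them in lockstep. The first has 4 states tracking whether and how much of `qpp` has been seen; the second has 6 states tracking the input length, saturating at 5. A product state is a pair (one from each), accepting exactly when both do. Equivalent product states are then merged.
An 8-state machine:
        p   q  
>  S0   S1  S2 
   S1   S1  S3 
   S2   S4  S3 
   S3   S5  S3 
   S4   S6  S3 
   S5   S7  S3 
   S6   S7  S7 
 * S7   S7  S7 
(> = start, * = accepting)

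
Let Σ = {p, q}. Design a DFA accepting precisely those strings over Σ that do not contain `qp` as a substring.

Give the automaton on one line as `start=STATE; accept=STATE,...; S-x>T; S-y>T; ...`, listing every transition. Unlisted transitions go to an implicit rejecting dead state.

Track partial matches of the forbidden pattern `qp`. State C is a dead state reached once `qp` has occurred; every other state accepts. A means no part of `qp` is currently matched.
       p  q 
>* A   A  B 
 * B   C  B 
   C   C  C 
(> = start, * = accepting)

start=A; accept=A,B; A-p>A; A-q>B; B-p>C; B-q>B; C-p>C; C-q>C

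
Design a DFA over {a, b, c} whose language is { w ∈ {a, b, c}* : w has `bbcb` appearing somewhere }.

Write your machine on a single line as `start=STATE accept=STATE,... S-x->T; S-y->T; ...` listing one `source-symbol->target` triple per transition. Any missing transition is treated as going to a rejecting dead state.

Track how much of `bbcb` has been matched so far: state s0 is no progress, s4 is the absorbing accept state reached once `bbcb` has occurred. Intermediate states record partial matches; on a mismatch, fall back to the longest reusable overlap.
With 5 states:
        a   b   c  
>  s0   s0  s1  s0 
   s1   s0  s2  s0 
   s2   s0  s2  s3 
   s3   s0  s4  s0 
 * s4   s4  s4  s4 
(> = start, * = accepting)

start=s0; accept=s4; s0-a->s0; s0-b->s1; s0-c->s0; s1-a->s0; s1-b->s2; s1-c->s0; s2-a->s0; s2-b->s2; s2-c->s3; s3-a->s0; s3-b->s4; s3-c->s0; s4-a->s4; s4-b->s4; s4-c->s4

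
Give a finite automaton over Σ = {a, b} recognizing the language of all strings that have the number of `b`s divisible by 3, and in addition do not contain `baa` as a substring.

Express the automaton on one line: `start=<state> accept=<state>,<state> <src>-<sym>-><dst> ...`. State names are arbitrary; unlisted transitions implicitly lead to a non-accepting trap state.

Handle the two conditions separately and then intersect. The first has 3 states tracking the count of `b`s modulo 3; the second has 4 states tracking partial matches of the forbidden pattern `baa`. A product state is a pair (one from each), accepting exactly when both do. After merging equivalent states the machine shrinks.
With 8 states:
        a   b  
>* S0   S0  S1 
   S1   S2  S3 
   S2   S4  S3 
   S3   S5  S6 
   S4   S4  S4 
   S5   S4  S6 
 * S6   S7  S1 
 * S7   S4  S1 
(> = start, * = accepting)

start=S0 accept=S0,S6,S7 S0-a->S0 S0-b->S1 S1-a->S2 S1-b->S3 S2-a->S4 S2-b->S3 S3-a->S5 S3-b->S6 S4-a->S4 S4-b->S4 S5-a->S4 S5-b->S6 S6-a->S7 S6-b->S1 S7-a->S4 S7-b->S1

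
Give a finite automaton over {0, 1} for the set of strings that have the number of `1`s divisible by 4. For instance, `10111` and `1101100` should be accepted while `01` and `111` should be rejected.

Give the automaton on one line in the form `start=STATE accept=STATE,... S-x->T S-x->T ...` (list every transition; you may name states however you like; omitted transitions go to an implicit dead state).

The only thing that matters is how many `1`s have appeared, reduced mod 4. Use one state per residue: s0 for 0, …, s3 for 3. Reading `1` moves to the next residue; anything else stays put. s0 is accepting.
4 states suffice.
        0   1  
>* s0   s0  s1 
   s1   s1  s2 
   s2   s2  s3 
   s3   s3  s0 
(> = start, * = accepting)

start=s0 accept=s0 s0-0->s0 s0-1->s1 s1-0->s1 s1-1->s2 s2-0->s2 s2-1->s3 s3-0->s3 s3-1->s0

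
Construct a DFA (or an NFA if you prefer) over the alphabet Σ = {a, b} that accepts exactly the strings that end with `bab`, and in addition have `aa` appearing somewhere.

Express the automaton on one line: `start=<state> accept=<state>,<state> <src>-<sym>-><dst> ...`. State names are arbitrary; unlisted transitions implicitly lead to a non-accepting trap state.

Build one automaton per condition and run them in lockstep. One (4 states) tracks how much of the suffix `bab` has currently been matched; the other (3 states) tracks whether and how much of `aa` has been seen. Each combined state is a pair, one component from each; accept when both components accept.
9 states suffice.
        a   b  
>  S0   S1  S2 
   S1   S3  S2 
   S2   S4  S2 
   S3   S3  S5 
   S4   S3  S6 
   S5   S7  S5 
   S6   S4  S2 
   S7   S3  S8 
 * S8   S7  S5 
(> = start, * = accepting)

start=S0 accept=S8 S0-a->S1 S0-b->S2 S1-a->S3 S1-b->S2 S2-a->S4 S2-b->S2 S3-a->S3 S3-b->S5 S4-a->S3 S4-b->S6 S5-a->S7 S5-b->S5 S6-a->S4 S6-b->S2 S7-a->S3 S7-b->S8 S8-a->S7 S8-b->S5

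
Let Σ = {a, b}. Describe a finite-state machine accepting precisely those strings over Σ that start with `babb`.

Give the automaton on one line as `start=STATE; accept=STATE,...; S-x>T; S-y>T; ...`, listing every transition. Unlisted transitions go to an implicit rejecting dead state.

Check the first 4 symbols one by one: q0 through q3 record how many have matched `babb` so far; any wrong symbol goes to the dead state q5. After all 4 match we enter the accepting sink q4.
        a   b  
>  q0   q5  q1 
   q1   q2  q5 
   q2   q5  q3 
   q3   q5  q4 
 * q4   q4  q4 
   q5   q5  q5 
(> = start, * = accepting)

start=q0; accept=q4; q0-a>q5; q0-b>q1; q1-a>q2; q1-b>q5; q2-a>q5; q2-b>q3; q3-a>q5; q3-b>q4; q4-a>q4; q4-b>q4; q5-a>q5; q5-b>q5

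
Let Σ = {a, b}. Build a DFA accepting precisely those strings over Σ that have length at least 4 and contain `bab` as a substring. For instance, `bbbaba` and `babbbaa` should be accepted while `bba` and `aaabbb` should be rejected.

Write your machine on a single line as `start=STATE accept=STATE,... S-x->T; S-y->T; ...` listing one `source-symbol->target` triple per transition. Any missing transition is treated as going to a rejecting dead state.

Handle the two conditions separately and then intersect. The first has 6 states tracking the input length, saturating at 5; the second has 4 states tracking whether and how much of `bab` has been seen. A product state is a pair (one from each), accepting exactly when both do. Minimizing collapses redundant product states.
8 states suffice.
        a   b  
>  S0   S1  S2 
   S1   S1  S3 
   S2   S4  S3 
   S3   S5  S3 
   S4   S1  S6 
   S5   S1  S7 
   S6   S7  S7 
 * S7   S7  S7 
(> = start, * = accepting)

start=S0; accept=S7; S0-a->S1; S0-b->S2; S1-a->S1; S1-b->S3; S2-a->S4; S2-b->S3; S3-a->S5; S3-b->S3; S4-a->S1; S4-b->S6; S5-a->S1; S5-b->S7; S6-a->S7; S6-b->S7; S7-a->S7; S7-b->S7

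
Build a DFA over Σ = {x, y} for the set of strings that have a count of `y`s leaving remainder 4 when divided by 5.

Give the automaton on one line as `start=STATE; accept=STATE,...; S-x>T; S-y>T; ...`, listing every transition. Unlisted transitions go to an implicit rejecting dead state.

The only thing that matters is how many `y`s have appeared, reduced mod 5. Use one state per residue: q0 for 0, …, q4 for 4. Reading `y` moves to the next residue; anything else stays put. q4 is accepting.
With 5 states:
        x   y  
>  q0   q0  q1 
   q1   q1  q2 
   q2   q2  q3 
   q3   q3  q4 
 * q4   q4  q0 
(> = start, * = accepting)

start=q0; accept=q4; q0-x>q0; q0-y>q1; q1-x>q1; q1-y>q2; q2-x>q2; q2-y>q3; q3-x>q3; q3-y>q4; q4-x>q4; q4-y>q0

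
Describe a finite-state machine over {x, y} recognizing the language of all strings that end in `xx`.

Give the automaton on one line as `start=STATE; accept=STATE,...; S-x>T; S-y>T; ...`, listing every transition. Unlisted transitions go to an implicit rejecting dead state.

Remember how much of `xx` the current input suffix matches. State A means no match yet; B means the last symbol is `x`; C means the last 2 symbols are `xx`. Only C accepts. On a mismatch, fall back to the longest proper suffix that is still a prefix of `xx`.
A 3-state machine:
       x  y 
>  A   B  A 
   B   C  A 
 * C   C  A 
(> = start, * = accepting)

start=A; accept=C; A-x>B; A-y>A; B-x>C; B-y>A; C-x>C; C-y>A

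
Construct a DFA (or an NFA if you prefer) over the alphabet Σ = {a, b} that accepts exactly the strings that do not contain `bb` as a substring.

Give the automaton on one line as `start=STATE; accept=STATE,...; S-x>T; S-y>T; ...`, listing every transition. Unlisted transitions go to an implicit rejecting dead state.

start=q0; accept=q0,q1; q0-a>q0; q0-b>q1; q1-a>q0; q1-b>q2; q2-a>q2; q2-b>q2

Track partial matches of the forbidden pattern `bb`. State q2 is a dead state reached once `bb` has occurred; every other state accepts. q0 means no part of `bb` is currently matched.
        a   b  
>* q0   q0  q1 
 * q1   q0  q2 
   q2   q2  q2 
(> = start, * = accepting)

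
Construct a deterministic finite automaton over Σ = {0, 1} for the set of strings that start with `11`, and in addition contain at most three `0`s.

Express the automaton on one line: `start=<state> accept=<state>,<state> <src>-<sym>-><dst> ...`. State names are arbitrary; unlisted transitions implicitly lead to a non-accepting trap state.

start=q0 accept=q3,q4,q5,q6 q0-0->q1 q0-1->q2 q1-0->q1 q1-1->q1 q2-0->q1 q2-1->q3 q3-0->q4 q3-1->q3 q4-0->q5 q4-1->q4 q5-0->q6 q5-1->q5 q6-0->q1 q6-1->q6

Run two small machines in parallel and take their product. The first has 4 states tracking whether the input so far still matches the prefix `11`; the second has 5 states tracking the count of `0`s, saturating at 4. A product state is a pair (one from each), accepting exactly when both do. Equivalent product states are then merged.
7 states suffice.
        0   1  
>  q0   q1  q2 
   q1   q1  q1 
   q2   q1  q3 
 * q3   q4  q3 
 * q4   q5  q4 
 * q5   q6  q5 
 * q6   q1  q6 
(> = start, * = accepting)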